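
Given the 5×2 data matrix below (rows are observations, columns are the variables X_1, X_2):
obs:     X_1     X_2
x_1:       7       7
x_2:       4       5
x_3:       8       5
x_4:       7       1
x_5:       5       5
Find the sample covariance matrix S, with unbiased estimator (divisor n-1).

Step 1 — column means:
  mean(X_1) = (7 + 4 + 8 + 7 + 5) / 5 = 31/5 = 6.2
  mean(X_2) = (7 + 5 + 5 + 1 + 5) / 5 = 23/5 = 4.6

Step 2 — sample covariance S[i,j] = (1/(n-1)) · Σ_k (x_{k,i} - mean_i) · (x_{k,j} - mean_j), with n-1 = 4.
  S[X_1,X_1] = ((0.8)·(0.8) + (-2.2)·(-2.2) + (1.8)·(1.8) + (0.8)·(0.8) + (-1.2)·(-1.2)) / 4 = 10.8/4 = 2.7
  S[X_1,X_2] = ((0.8)·(2.4) + (-2.2)·(0.4) + (1.8)·(0.4) + (0.8)·(-3.6) + (-1.2)·(0.4)) / 4 = -1.6/4 = -0.4
  S[X_2,X_2] = ((2.4)·(2.4) + (0.4)·(0.4) + (0.4)·(0.4) + (-3.6)·(-3.6) + (0.4)·(0.4)) / 4 = 19.2/4 = 4.8

S is symmetric (S[j,i] = S[i,j]). Assembling:

S = [[2.7, -0.4],
 [-0.4, 4.8]]


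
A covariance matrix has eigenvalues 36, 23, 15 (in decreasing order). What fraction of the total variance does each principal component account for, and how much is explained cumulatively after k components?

Step 1 — total variance = trace(Sigma) = Σ λ_i = 36 + 23 + 15 = 74.

Step 2 — fraction explained by component i = λ_i / Σ λ:
  PC1: 36/74 = 0.4865
  PC2: 23/74 = 0.3108
  PC3: 15/74 = 0.2027

Step 3 — cumulative fraction after k components = (λ_1 + ... + λ_k) / Σ λ:
  k = 1: 36/74 = 0.4865
  k = 2: (36 + 23)/74 = 59/74 = 0.7973
  k = 3: (36 + 23 + 15)/74 = 74/74 = 1

Summary (fraction, with percent):

explained: PC1 0.4865 (48.65%), PC2 0.3108 (31.08%), PC3 0.2027 (20.27%);  cumulative: 0.4865, 0.7973, 1


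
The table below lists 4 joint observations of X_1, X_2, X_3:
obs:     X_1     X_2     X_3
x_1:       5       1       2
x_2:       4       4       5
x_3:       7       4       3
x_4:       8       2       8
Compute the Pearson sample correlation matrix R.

Step 1 — column means:
  mean(X_1) = (5 + 4 + 7 + 8) / 4 = 24/4 = 6
  mean(X_2) = (1 + 4 + 4 + 2) / 4 = 11/4 = 2.75
  mean(X_3) = (2 + 5 + 3 + 8) / 4 = 18/4 = 4.5

Step 2 — sample variances and covariances s[i,j] = (1/(n-1)) · Σ_k (x_{k,i} - mean_i) · (x_{k,j} - mean_j), with n-1 = 3:
  s[X_1,X_1] = ((-1)·(-1) + (-2)·(-2) + (1)·(1) + (2)·(2)) / 3 = 10/3 = 3.3333
  s[X_1,X_2] = ((-1)·(-1.75) + (-2)·(1.25) + (1)·(1.25) + (2)·(-0.75)) / 3 = -1/3 = -0.3333
  s[X_1,X_3] = ((-1)·(-2.5) + (-2)·(0.5) + (1)·(-1.5) + (2)·(3.5)) / 3 = 7/3 = 2.3333
  s[X_2,X_2] = ((-1.75)·(-1.75) + (1.25)·(1.25) + (1.25)·(1.25) + (-0.75)·(-0.75)) / 3 = 6.75/3 = 2.25
  s[X_2,X_3] = ((-1.75)·(-2.5) + (1.25)·(0.5) + (1.25)·(-1.5) + (-0.75)·(3.5)) / 3 = 0.5/3 = 0.1667
  s[X_3,X_3] = ((-2.5)·(-2.5) + (0.5)·(0.5) + (-1.5)·(-1.5) + (3.5)·(3.5)) / 3 = 21/3 = 7
  Sample standard deviations s_i = √(s[i,i]):
  s(X_1) = √(3.3333) = 1.8257
  s(X_2) = √(2.25) = 1.5
  s(X_3) = √(7) = 2.6458

Step 3 — r_{ij} = s_{ij} / (s_i · s_j):
  r[X_1,X_1] = 1 (diagonal).
  r[X_1,X_2] = -0.3333 / (1.8257 · 1.5) = -0.3333 / 2.7386 = -0.1217
  r[X_1,X_3] = 2.3333 / (1.8257 · 2.6458) = 2.3333 / 4.8305 = 0.483
  r[X_2,X_2] = 1 (diagonal).
  r[X_2,X_3] = 0.1667 / (1.5 · 2.6458) = 0.1667 / 3.9686 = 0.042
  r[X_3,X_3] = 1 (diagonal).

R is symmetric with unit diagonal. Assembling:

R = [[1, -0.1217, 0.483],
 [-0.1217, 1, 0.042],
 [0.483, 0.042, 1]]


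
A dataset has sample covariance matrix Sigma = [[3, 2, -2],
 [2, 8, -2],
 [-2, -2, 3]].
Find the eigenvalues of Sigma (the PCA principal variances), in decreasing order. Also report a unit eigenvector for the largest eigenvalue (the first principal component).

Step 1 — characteristic polynomial p(λ) = det(λI - Sigma) = λ³ - tr·λ² + c_1·λ - det, where tr = trace, c_1 = sum of the principal 2×2 minors, det = det(Sigma):
  tr = 3 + 8 + 3 = 14,
  c_1 = (3·8 - (2)²) + (3·3 - (-2)²) + (8·3 - (-2)²) = 20 + 5 + 20 = 45,
  det = 3·(8·3 - (-2)²) - (2)·((2)·3 - (-2)·(-2)) + (-2)·((2)·(-2) - 8·(-2)) = 3·(20) - (2)·(2) + (-2)·(12) = 32.
  So p(λ) = λ³ - 14λ² + 45λ - 32.
Step 2 — look for an integer root (rational root theorem: any rational root is an integer divisor of 32). Testing λ = 1:
  p(1) = 1 - 14 + 45 - 32 = 0  ✓
  Dividing out (λ - 1): p(λ) = (λ - 1)(λ² - 13λ + 32).
Step 3 — remaining eigenvalues from the quadratic λ² - 13λ + 32 = 0:
  Δ = 13² - 4·32 = 169 - 128 = 41,  λ = (13 ± √41)/2 = (13 ± 6.4031)/2 ≈ 9.7016 or 3.2984.
  Sorted: λ_1 = 9.7016,  λ_2 = 3.2984,  λ_3 = 1  (check: sum = 14 = tr ✓).

Step 4 — unit eigenvector for λ_1 ≈ 9.7016: v spans the null space of (Sigma - λ_1 I), whose rows are
  r_1 = (-6.7016, 2, -2),  r_2 = (2, -1.7016, -2),  r_3 = (-2, -2, -6.7016).
  v is orthogonal to every row, so take v ∝ r_1 × r_2 = ((2)·(-2) - (-2)·(-1.7016), (-2)·(2) - (-6.7016)·(-2), (-6.7016)·(-1.7016) - (2)·(2)) ≈ (-7.4031, -17.4031, 7.4031).
  Rescale (multiply by -1 so the first nonzero entry is positive): u = (7.4031, 17.4031, -7.4031).
  ||u|| = √((7.4031)² + (17.4031)² + (-7.4031)²) = √(412.4812) ≈ 20.3096,  v_1 = u/||u|| ≈ (0.3645, 0.8569, -0.3645) (||v_1|| = 1).

λ_1 = 9.7016,  λ_2 = 3.2984,  λ_3 = 1;  v_1 ≈ (0.3645, 0.8569, -0.3645)


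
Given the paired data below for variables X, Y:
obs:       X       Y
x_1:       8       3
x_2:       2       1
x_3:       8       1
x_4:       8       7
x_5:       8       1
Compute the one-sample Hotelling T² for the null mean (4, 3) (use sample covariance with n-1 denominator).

Step 1 — sample mean vector:
  mean(X) = (8 + 2 + 8 + 8 + 8) / 5 = 34/5 = 6.8
  mean(Y) = (3 + 1 + 1 + 7 + 1) / 5 = 13/5 = 2.6
  x̄ = (6.8, 2.6),  deviation x̄ - mu_0 = (6.8, 2.6) - (4, 3) = (2.8, -0.4).

Step 2 — sample covariance matrix, S[i,j] = (1/(n-1)) · Σ_k (x_{k,i} - mean_i) · (x_{k,j} - mean_j), divisor n-1 = 4:
  S[X,X] = ((1.2)·(1.2) + (-4.8)·(-4.8) + (1.2)·(1.2) + (1.2)·(1.2) + (1.2)·(1.2)) / 4 = 28.8/4 = 7.2
  S[X,Y] = ((1.2)·(0.4) + (-4.8)·(-1.6) + (1.2)·(-1.6) + (1.2)·(4.4) + (1.2)·(-1.6)) / 4 = 9.6/4 = 2.4
  S[Y,Y] = ((0.4)·(0.4) + (-1.6)·(-1.6) + (-1.6)·(-1.6) + (4.4)·(4.4) + (-1.6)·(-1.6)) / 4 = 27.2/4 = 6.8
  S = [[7.2, 2.4],
 [2.4, 6.8]].

Step 3 — invert S. det(S) = 7.2·6.8 - (2.4)² = 43.2.
  S^{-1} = (1/det) · [[d, -b], [-b, a]] = [[0.1574, -0.0556],
 [-0.0556, 0.1667]].

Step 4 — quadratic form (x̄ - mu_0)^T · S^{-1} · (x̄ - mu_0):
  S^{-1} · (x̄ - mu_0) = (0.463, -0.2222),
  (x̄ - mu_0)^T · [...] = (2.8)·(0.463) + (-0.4)·(-0.2222) = 1.3852.

Step 5 — scale by n: T² = 5 · 1.3852 = 6.9259.

T² ≈ 6.9259


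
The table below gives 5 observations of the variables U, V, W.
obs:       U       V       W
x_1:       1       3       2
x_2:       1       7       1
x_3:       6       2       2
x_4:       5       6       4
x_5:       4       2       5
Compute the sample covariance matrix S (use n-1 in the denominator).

Step 1 — column means:
  mean(U) = (1 + 1 + 6 + 5 + 4) / 5 = 17/5 = 3.4
  mean(V) = (3 + 7 + 2 + 6 + 2) / 5 = 20/5 = 4
  mean(W) = (2 + 1 + 2 + 4 + 5) / 5 = 14/5 = 2.8

Step 2 — sample covariance S[i,j] = (1/(n-1)) · Σ_k (x_{k,i} - mean_i) · (x_{k,j} - mean_j), with n-1 = 4.
  S[U,U] = ((-2.4)·(-2.4) + (-2.4)·(-2.4) + (2.6)·(2.6) + (1.6)·(1.6) + (0.6)·(0.6)) / 4 = 21.2/4 = 5.3
  S[U,V] = ((-2.4)·(-1) + (-2.4)·(3) + (2.6)·(-2) + (1.6)·(2) + (0.6)·(-2)) / 4 = -8/4 = -2
  S[U,W] = ((-2.4)·(-0.8) + (-2.4)·(-1.8) + (2.6)·(-0.8) + (1.6)·(1.2) + (0.6)·(2.2)) / 4 = 7.4/4 = 1.85
  S[V,V] = ((-1)·(-1) + (3)·(3) + (-2)·(-2) + (2)·(2) + (-2)·(-2)) / 4 = 22/4 = 5.5
  S[V,W] = ((-1)·(-0.8) + (3)·(-1.8) + (-2)·(-0.8) + (2)·(1.2) + (-2)·(2.2)) / 4 = -5/4 = -1.25
  S[W,W] = ((-0.8)·(-0.8) + (-1.8)·(-1.8) + (-0.8)·(-0.8) + (1.2)·(1.2) + (2.2)·(2.2)) / 4 = 10.8/4 = 2.7

S is symmetric (S[j,i] = S[i,j]). Assembling:

S = [[5.3, -2, 1.85],
 [-2, 5.5, -1.25],
 [1.85, -1.25, 2.7]]


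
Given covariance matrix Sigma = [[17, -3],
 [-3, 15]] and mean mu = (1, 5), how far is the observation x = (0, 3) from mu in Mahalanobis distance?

Step 1 — centre the observation: (x - mu) = (-1, -2).

Step 2 — invert Sigma. det(Sigma) = 17·15 - (-3)² = 246.
  Sigma^{-1} = (1/det) · [[d, -b], [-b, a]] = [[0.061, 0.0122],
 [0.0122, 0.0691]].

Step 3 — form the quadratic (x - mu)^T · Sigma^{-1} · (x - mu):
  Sigma^{-1} · (x - mu) = (-0.0854, -0.1504).
  (x - mu)^T · [Sigma^{-1} · (x - mu)] = (-1)·(-0.0854) + (-2)·(-0.1504) = 0.3862.

Step 4 — take square root: d = √(0.3862) ≈ 0.6214.

d(x, mu) = √(0.3862) ≈ 0.6214


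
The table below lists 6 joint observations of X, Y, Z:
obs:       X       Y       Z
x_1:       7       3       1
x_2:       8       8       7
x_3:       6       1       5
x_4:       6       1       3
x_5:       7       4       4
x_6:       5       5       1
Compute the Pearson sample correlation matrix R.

Step 1 — column means:
  mean(X) = (7 + 8 + 6 + 6 + 7 + 5) / 6 = 39/6 = 6.5
  mean(Y) = (3 + 8 + 1 + 1 + 4 + 5) / 6 = 22/6 = 3.6667
  mean(Z) = (1 + 7 + 5 + 3 + 4 + 1) / 6 = 21/6 = 3.5

Step 2 — sample variances and covariances s[i,j] = (1/(n-1)) · Σ_k (x_{k,i} - mean_i) · (x_{k,j} - mean_j), with n-1 = 5:
  s[X,X] = ((0.5)·(0.5) + (1.5)·(1.5) + (-0.5)·(-0.5) + (-0.5)·(-0.5) + (0.5)·(0.5) + (-1.5)·(-1.5)) / 5 = 5.5/5 = 1.1
  s[X,Y] = ((0.5)·(-0.6667) + (1.5)·(4.3333) + (-0.5)·(-2.6667) + (-0.5)·(-2.6667) + (0.5)·(0.3333) + (-1.5)·(1.3333)) / 5 = 7/5 = 1.4
  s[X,Z] = ((0.5)·(-2.5) + (1.5)·(3.5) + (-0.5)·(1.5) + (-0.5)·(-0.5) + (0.5)·(0.5) + (-1.5)·(-2.5)) / 5 = 7.5/5 = 1.5
  s[Y,Y] = ((-0.6667)·(-0.6667) + (4.3333)·(4.3333) + (-2.6667)·(-2.6667) + (-2.6667)·(-2.6667) + (0.3333)·(0.3333) + (1.3333)·(1.3333)) / 5 = 35.3333/5 = 7.0667
  s[Y,Z] = ((-0.6667)·(-2.5) + (4.3333)·(3.5) + (-2.6667)·(1.5) + (-2.6667)·(-0.5) + (0.3333)·(0.5) + (1.3333)·(-2.5)) / 5 = 11/5 = 2.2
  s[Z,Z] = ((-2.5)·(-2.5) + (3.5)·(3.5) + (1.5)·(1.5) + (-0.5)·(-0.5) + (0.5)·(0.5) + (-2.5)·(-2.5)) / 5 = 27.5/5 = 5.5
  Sample standard deviations s_i = √(s[i,i]):
  s(X) = √(1.1) = 1.0488
  s(Y) = √(7.0667) = 2.6583
  s(Z) = √(5.5) = 2.3452

Step 3 — r_{ij} = s_{ij} / (s_i · s_j):
  r[X,X] = 1 (diagonal).
  r[X,Y] = 1.4 / (1.0488 · 2.6583) = 1.4 / 2.7881 = 0.5021
  r[X,Z] = 1.5 / (1.0488 · 2.3452) = 1.5 / 2.4597 = 0.6098
  r[Y,Y] = 1 (diagonal).
  r[Y,Z] = 2.2 / (2.6583 · 2.3452) = 2.2 / 6.2343 = 0.3529
  r[Z,Z] = 1 (diagonal).

R is symmetric with unit diagonal. Assembling:

R = [[1, 0.5021, 0.6098],
 [0.5021, 1, 0.3529],
 [0.6098, 0.3529, 1]]


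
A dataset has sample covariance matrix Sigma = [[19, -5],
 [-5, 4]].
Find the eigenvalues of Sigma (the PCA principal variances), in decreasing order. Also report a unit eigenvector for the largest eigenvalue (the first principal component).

Step 1 — characteristic polynomial of 2×2 Sigma:
  det(Sigma - λI) = λ² - trace · λ + det = 0.
  trace = 19 + 4 = 23, det = 19·4 - (-5)² = 51.
Step 2 — discriminant:
  Δ = trace² - 4·det = 529 - 204 = 325.
Step 3 — eigenvalues:
  λ = (trace ± √Δ)/2 = (23 ± 18.0278)/2,
  λ_1 = 20.5139,  λ_2 = 2.4861.

Step 4 — unit eigenvector for λ_1: solve (Sigma - λ_1 I)v = 0. First row:
  (19 - 20.5139)·v_x + (-5)·v_y = 0, i.e. (-1.5139)·v_x + (-5)·v_y = 0,
  so v ∝ (b, λ_1 - a) = (-5, 1.5139); multiply by -1 so the first entry is positive: u = (5, -1.5139).
  ||u|| = √((5)² + (-1.5139)²) = √(27.2918) ≈ 5.2242,
  v_1 = u/||u|| ≈ (0.9571, -0.2898) (||v_1|| = 1).

λ_1 = 20.5139,  λ_2 = 2.4861;  v_1 ≈ (0.9571, -0.2898)


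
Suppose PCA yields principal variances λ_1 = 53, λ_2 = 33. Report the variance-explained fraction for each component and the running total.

Step 1 — total variance = trace(Sigma) = Σ λ_i = 53 + 33 = 86.

Step 2 — fraction explained by component i = λ_i / Σ λ:
  PC1: 53/86 = 0.6163
  PC2: 33/86 = 0.3837

Step 3 — cumulative fraction after k components = (λ_1 + ... + λ_k) / Σ λ:
  k = 1: 53/86 = 0.6163
  k = 2: (53 + 33)/86 = 86/86 = 1

Summary (fraction, with percent):

explained: PC1 0.6163 (61.63%), PC2 0.3837 (38.37%);  cumulative: 0.6163, 1


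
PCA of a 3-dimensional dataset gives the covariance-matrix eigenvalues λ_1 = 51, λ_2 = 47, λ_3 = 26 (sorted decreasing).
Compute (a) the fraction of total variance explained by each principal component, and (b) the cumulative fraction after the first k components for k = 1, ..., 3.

Step 1 — total variance = trace(Sigma) = Σ λ_i = 51 + 47 + 26 = 124.

Step 2 — fraction explained by component i = λ_i / Σ λ:
  PC1: 51/124 = 0.4113
  PC2: 47/124 = 0.379
  PC3: 26/124 = 0.2097

Step 3 — cumulative fraction after k components = (λ_1 + ... + λ_k) / Σ λ:
  k = 1: 51/124 = 0.4113
  k = 2: (51 + 47)/124 = 98/124 = 0.7903
  k = 3: (51 + 47 + 26)/124 = 124/124 = 1

Summary (fraction, with percent):

explained: PC1 0.4113 (41.13%), PC2 0.379 (37.9%), PC3 0.2097 (20.97%);  cumulative: 0.4113, 0.7903, 1


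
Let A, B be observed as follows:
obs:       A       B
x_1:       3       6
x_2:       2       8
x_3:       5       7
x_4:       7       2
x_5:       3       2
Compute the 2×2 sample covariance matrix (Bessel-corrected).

Step 1 — column means:
  mean(A) = (3 + 2 + 5 + 7 + 3) / 5 = 20/5 = 4
  mean(B) = (6 + 8 + 7 + 2 + 2) / 5 = 25/5 = 5

Step 2 — sample covariance S[i,j] = (1/(n-1)) · Σ_k (x_{k,i} - mean_i) · (x_{k,j} - mean_j), with n-1 = 4.
  S[A,A] = ((-1)·(-1) + (-2)·(-2) + (1)·(1) + (3)·(3) + (-1)·(-1)) / 4 = 16/4 = 4
  S[A,B] = ((-1)·(1) + (-2)·(3) + (1)·(2) + (3)·(-3) + (-1)·(-3)) / 4 = -11/4 = -2.75
  S[B,B] = ((1)·(1) + (3)·(3) + (2)·(2) + (-3)·(-3) + (-3)·(-3)) / 4 = 32/4 = 8

S is symmetric (S[j,i] = S[i,j]). Assembling:

S = [[4, -2.75],
 [-2.75, 8]]


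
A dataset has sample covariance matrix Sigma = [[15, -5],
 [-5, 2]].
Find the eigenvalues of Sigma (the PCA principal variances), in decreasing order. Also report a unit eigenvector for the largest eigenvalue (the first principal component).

Step 1 — characteristic polynomial of 2×2 Sigma:
  det(Sigma - λI) = λ² - trace · λ + det = 0.
  trace = 15 + 2 = 17, det = 15·2 - (-5)² = 5.
Step 2 — discriminant:
  Δ = trace² - 4·det = 289 - 20 = 269.
Step 3 — eigenvalues:
  λ = (trace ± √Δ)/2 = (17 ± 16.4012)/2,
  λ_1 = 16.7006,  λ_2 = 0.2994.

Step 4 — unit eigenvector for λ_1: solve (Sigma - λ_1 I)v = 0. First row:
  (15 - 16.7006)·v_x + (-5)·v_y = 0, i.e. (-1.7006)·v_x + (-5)·v_y = 0,
  so v ∝ (b, λ_1 - a) = (-5, 1.7006); multiply by -1 so the first entry is positive: u = (5, -1.7006).
  ||u|| = √((5)² + (-1.7006)²) = √(27.8921) ≈ 5.2813,
  v_1 = u/||u|| ≈ (0.9467, -0.322) (||v_1|| = 1).

λ_1 = 16.7006,  λ_2 = 0.2994;  v_1 ≈ (0.9467, -0.322)


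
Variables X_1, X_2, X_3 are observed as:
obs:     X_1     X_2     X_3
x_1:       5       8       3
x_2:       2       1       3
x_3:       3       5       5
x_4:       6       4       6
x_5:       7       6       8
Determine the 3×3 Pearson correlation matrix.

Step 1 — column means:
  mean(X_1) = (5 + 2 + 3 + 6 + 7) / 5 = 23/5 = 4.6
  mean(X_2) = (8 + 1 + 5 + 4 + 6) / 5 = 24/5 = 4.8
  mean(X_3) = (3 + 3 + 5 + 6 + 8) / 5 = 25/5 = 5

Step 2 — sample variances and covariances s[i,j] = (1/(n-1)) · Σ_k (x_{k,i} - mean_i) · (x_{k,j} - mean_j), with n-1 = 4:
  s[X_1,X_1] = ((0.4)·(0.4) + (-2.6)·(-2.6) + (-1.6)·(-1.6) + (1.4)·(1.4) + (2.4)·(2.4)) / 4 = 17.2/4 = 4.3
  s[X_1,X_2] = ((0.4)·(3.2) + (-2.6)·(-3.8) + (-1.6)·(0.2) + (1.4)·(-0.8) + (2.4)·(1.2)) / 4 = 12.6/4 = 3.15
  s[X_1,X_3] = ((0.4)·(-2) + (-2.6)·(-2) + (-1.6)·(0) + (1.4)·(1) + (2.4)·(3)) / 4 = 13/4 = 3.25
  s[X_2,X_2] = ((3.2)·(3.2) + (-3.8)·(-3.8) + (0.2)·(0.2) + (-0.8)·(-0.8) + (1.2)·(1.2)) / 4 = 26.8/4 = 6.7
  s[X_2,X_3] = ((3.2)·(-2) + (-3.8)·(-2) + (0.2)·(0) + (-0.8)·(1) + (1.2)·(3)) / 4 = 4/4 = 1
  s[X_3,X_3] = ((-2)·(-2) + (-2)·(-2) + (0)·(0) + (1)·(1) + (3)·(3)) / 4 = 18/4 = 4.5
  Sample standard deviations s_i = √(s[i,i]):
  s(X_1) = √(4.3) = 2.0736
  s(X_2) = √(6.7) = 2.5884
  s(X_3) = √(4.5) = 2.1213

Step 3 — r_{ij} = s_{ij} / (s_i · s_j):
  r[X_1,X_1] = 1 (diagonal).
  r[X_1,X_2] = 3.15 / (2.0736 · 2.5884) = 3.15 / 5.3675 = 0.5869
  r[X_1,X_3] = 3.25 / (2.0736 · 2.1213) = 3.25 / 4.3989 = 0.7388
  r[X_2,X_2] = 1 (diagonal).
  r[X_2,X_3] = 1 / (2.5884 · 2.1213) = 1 / 5.4909 = 0.1821
  r[X_3,X_3] = 1 (diagonal).

R is symmetric with unit diagonal. Assembling:

R = [[1, 0.5869, 0.7388],
 [0.5869, 1, 0.1821],
 [0.7388, 0.1821, 1]]


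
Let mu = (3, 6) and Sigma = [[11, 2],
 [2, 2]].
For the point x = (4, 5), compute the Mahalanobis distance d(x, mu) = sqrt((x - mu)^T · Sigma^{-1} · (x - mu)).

Step 1 — centre the observation: (x - mu) = (1, -1).

Step 2 — invert Sigma. det(Sigma) = 11·2 - (2)² = 18.
  Sigma^{-1} = (1/det) · [[d, -b], [-b, a]] = [[0.1111, -0.1111],
 [-0.1111, 0.6111]].

Step 3 — form the quadratic (x - mu)^T · Sigma^{-1} · (x - mu):
  Sigma^{-1} · (x - mu) = (0.2222, -0.7222).
  (x - mu)^T · [Sigma^{-1} · (x - mu)] = (1)·(0.2222) + (-1)·(-0.7222) = 0.9444.

Step 4 — take square root: d = √(0.9444) ≈ 0.9718.

d(x, mu) = √(0.9444) ≈ 0.9718


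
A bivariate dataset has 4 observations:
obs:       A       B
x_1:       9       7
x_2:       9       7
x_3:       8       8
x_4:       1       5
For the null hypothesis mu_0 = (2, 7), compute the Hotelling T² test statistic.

Step 1 — sample mean vector:
  mean(A) = (9 + 9 + 8 + 1) / 4 = 27/4 = 6.75
  mean(B) = (7 + 7 + 8 + 5) / 4 = 27/4 = 6.75
  x̄ = (6.75, 6.75),  deviation x̄ - mu_0 = (6.75, 6.75) - (2, 7) = (4.75, -0.25).

Step 2 — sample covariance matrix, S[i,j] = (1/(n-1)) · Σ_k (x_{k,i} - mean_i) · (x_{k,j} - mean_j), divisor n-1 = 3:
  S[A,A] = ((2.25)·(2.25) + (2.25)·(2.25) + (1.25)·(1.25) + (-5.75)·(-5.75)) / 3 = 44.75/3 = 14.9167
  S[A,B] = ((2.25)·(0.25) + (2.25)·(0.25) + (1.25)·(1.25) + (-5.75)·(-1.75)) / 3 = 12.75/3 = 4.25
  S[B,B] = ((0.25)·(0.25) + (0.25)·(0.25) + (1.25)·(1.25) + (-1.75)·(-1.75)) / 3 = 4.75/3 = 1.5833
  S = [[14.9167, 4.25],
 [4.25, 1.5833]].

Step 3 — invert S. det(S) = 14.9167·1.5833 - (4.25)² = 5.5556.
  S^{-1} = (1/det) · [[d, -b], [-b, a]] = [[0.285, -0.765],
 [-0.765, 2.685]].

Step 4 — quadratic form (x̄ - mu_0)^T · S^{-1} · (x̄ - mu_0):
  S^{-1} · (x̄ - mu_0) = (1.545, -4.305),
  (x̄ - mu_0)^T · [...] = (4.75)·(1.545) + (-0.25)·(-4.305) = 8.415.

Step 5 — scale by n: T² = 4 · 8.415 = 33.66.

T² ≈ 33.66


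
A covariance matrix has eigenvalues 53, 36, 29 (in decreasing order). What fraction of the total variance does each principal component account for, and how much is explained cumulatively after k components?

Step 1 — total variance = trace(Sigma) = Σ λ_i = 53 + 36 + 29 = 118.

Step 2 — fraction explained by component i = λ_i / Σ λ:
  PC1: 53/118 = 0.4492
  PC2: 36/118 = 0.3051
  PC3: 29/118 = 0.2458

Step 3 — cumulative fraction after k components = (λ_1 + ... + λ_k) / Σ λ:
  k = 1: 53/118 = 0.4492
  k = 2: (53 + 36)/118 = 89/118 = 0.7542
  k = 3: (53 + 36 + 29)/118 = 118/118 = 1

Summary (fraction, with percent):

explained: PC1 0.4492 (44.92%), PC2 0.3051 (30.51%), PC3 0.2458 (24.58%);  cumulative: 0.4492, 0.7542, 1


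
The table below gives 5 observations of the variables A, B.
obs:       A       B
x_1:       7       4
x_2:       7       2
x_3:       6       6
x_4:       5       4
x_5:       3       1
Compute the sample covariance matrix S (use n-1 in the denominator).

Step 1 — column means:
  mean(A) = (7 + 7 + 6 + 5 + 3) / 5 = 28/5 = 5.6
  mean(B) = (4 + 2 + 6 + 4 + 1) / 5 = 17/5 = 3.4

Step 2 — sample covariance S[i,j] = (1/(n-1)) · Σ_k (x_{k,i} - mean_i) · (x_{k,j} - mean_j), with n-1 = 4.
  S[A,A] = ((1.4)·(1.4) + (1.4)·(1.4) + (0.4)·(0.4) + (-0.6)·(-0.6) + (-2.6)·(-2.6)) / 4 = 11.2/4 = 2.8
  S[A,B] = ((1.4)·(0.6) + (1.4)·(-1.4) + (0.4)·(2.6) + (-0.6)·(0.6) + (-2.6)·(-2.4)) / 4 = 5.8/4 = 1.45
  S[B,B] = ((0.6)·(0.6) + (-1.4)·(-1.4) + (2.6)·(2.6) + (0.6)·(0.6) + (-2.4)·(-2.4)) / 4 = 15.2/4 = 3.8

S is symmetric (S[j,i] = S[i,j]). Assembling:

S = [[2.8, 1.45],
 [1.45, 3.8]]


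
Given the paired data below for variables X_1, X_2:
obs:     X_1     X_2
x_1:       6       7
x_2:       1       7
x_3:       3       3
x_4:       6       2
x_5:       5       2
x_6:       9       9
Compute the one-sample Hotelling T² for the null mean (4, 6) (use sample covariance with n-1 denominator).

Step 1 — sample mean vector:
  mean(X_1) = (6 + 1 + 3 + 6 + 5 + 9) / 6 = 30/6 = 5
  mean(X_2) = (7 + 7 + 3 + 2 + 2 + 9) / 6 = 30/6 = 5
  x̄ = (5, 5),  deviation x̄ - mu_0 = (5, 5) - (4, 6) = (1, -1).

Step 2 — sample covariance matrix, S[i,j] = (1/(n-1)) · Σ_k (x_{k,i} - mean_i) · (x_{k,j} - mean_j), divisor n-1 = 5:
  S[X_1,X_1] = ((1)·(1) + (-4)·(-4) + (-2)·(-2) + (1)·(1) + (0)·(0) + (4)·(4)) / 5 = 38/5 = 7.6
  S[X_1,X_2] = ((1)·(2) + (-4)·(2) + (-2)·(-2) + (1)·(-3) + (0)·(-3) + (4)·(4)) / 5 = 11/5 = 2.2
  S[X_2,X_2] = ((2)·(2) + (2)·(2) + (-2)·(-2) + (-3)·(-3) + (-3)·(-3) + (4)·(4)) / 5 = 46/5 = 9.2
  S = [[7.6, 2.2],
 [2.2, 9.2]].

Step 3 — invert S. det(S) = 7.6·9.2 - (2.2)² = 65.08.
  S^{-1} = (1/det) · [[d, -b], [-b, a]] = [[0.1414, -0.0338],
 [-0.0338, 0.1168]].

Step 4 — quadratic form (x̄ - mu_0)^T · S^{-1} · (x̄ - mu_0):
  S^{-1} · (x̄ - mu_0) = (0.1752, -0.1506),
  (x̄ - mu_0)^T · [...] = (1)·(0.1752) + (-1)·(-0.1506) = 0.3258.

Step 5 — scale by n: T² = 6 · 0.3258 = 1.9545.

T² ≈ 1.9545


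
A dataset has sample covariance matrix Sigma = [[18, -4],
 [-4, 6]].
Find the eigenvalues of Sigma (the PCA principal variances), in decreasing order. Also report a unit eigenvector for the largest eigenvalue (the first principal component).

Step 1 — characteristic polynomial of 2×2 Sigma:
  det(Sigma - λI) = λ² - trace · λ + det = 0.
  trace = 18 + 6 = 24, det = 18·6 - (-4)² = 92.
Step 2 — discriminant:
  Δ = trace² - 4·det = 576 - 368 = 208.
Step 3 — eigenvalues:
  λ = (trace ± √Δ)/2 = (24 ± 14.4222)/2,
  λ_1 = 19.2111,  λ_2 = 4.7889.

Step 4 — unit eigenvector for λ_1: solve (Sigma - λ_1 I)v = 0. First row:
  (18 - 19.2111)·v_x + (-4)·v_y = 0, i.e. (-1.2111)·v_x + (-4)·v_y = 0,
  so v ∝ (b, λ_1 - a) = (-4, 1.2111); multiply by -1 so the first entry is positive: u = (4, -1.2111).
  ||u|| = √((4)² + (-1.2111)²) = √(17.4668) ≈ 4.1793,
  v_1 = u/||u|| ≈ (0.9571, -0.2898) (||v_1|| = 1).

λ_1 = 19.2111,  λ_2 = 4.7889;  v_1 ≈ (0.9571, -0.2898)


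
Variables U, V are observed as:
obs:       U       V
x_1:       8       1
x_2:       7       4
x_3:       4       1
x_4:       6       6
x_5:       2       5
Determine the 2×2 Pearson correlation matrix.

Step 1 — column means:
  mean(U) = (8 + 7 + 4 + 6 + 2) / 5 = 27/5 = 5.4
  mean(V) = (1 + 4 + 1 + 6 + 5) / 5 = 17/5 = 3.4

Step 2 — sample variances and covariances s[i,j] = (1/(n-1)) · Σ_k (x_{k,i} - mean_i) · (x_{k,j} - mean_j), with n-1 = 4:
  s[U,U] = ((2.6)·(2.6) + (1.6)·(1.6) + (-1.4)·(-1.4) + (0.6)·(0.6) + (-3.4)·(-3.4)) / 4 = 23.2/4 = 5.8
  s[U,V] = ((2.6)·(-2.4) + (1.6)·(0.6) + (-1.4)·(-2.4) + (0.6)·(2.6) + (-3.4)·(1.6)) / 4 = -5.8/4 = -1.45
  s[V,V] = ((-2.4)·(-2.4) + (0.6)·(0.6) + (-2.4)·(-2.4) + (2.6)·(2.6) + (1.6)·(1.6)) / 4 = 21.2/4 = 5.3
  Sample standard deviations s_i = √(s[i,i]):
  s(U) = √(5.8) = 2.4083
  s(V) = √(5.3) = 2.3022

Step 3 — r_{ij} = s_{ij} / (s_i · s_j):
  r[U,U] = 1 (diagonal).
  r[U,V] = -1.45 / (2.4083 · 2.3022) = -1.45 / 5.5444 = -0.2615
  r[V,V] = 1 (diagonal).

R is symmetric with unit diagonal. Assembling:

R = [[1, -0.2615],
 [-0.2615, 1]]


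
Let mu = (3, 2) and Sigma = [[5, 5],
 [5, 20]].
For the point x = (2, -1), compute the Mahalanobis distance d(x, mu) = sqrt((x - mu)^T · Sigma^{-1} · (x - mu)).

Step 1 — centre the observation: (x - mu) = (-1, -3).

Step 2 — invert Sigma. det(Sigma) = 5·20 - (5)² = 75.
  Sigma^{-1} = (1/det) · [[d, -b], [-b, a]] = [[0.2667, -0.0667],
 [-0.0667, 0.0667]].

Step 3 — form the quadratic (x - mu)^T · Sigma^{-1} · (x - mu):
  Sigma^{-1} · (x - mu) = (-0.0667, -0.1333).
  (x - mu)^T · [Sigma^{-1} · (x - mu)] = (-1)·(-0.0667) + (-3)·(-0.1333) = 0.4667.

Step 4 — take square root: d = √(0.4667) ≈ 0.6831.

d(x, mu) = √(0.4667) ≈ 0.6831


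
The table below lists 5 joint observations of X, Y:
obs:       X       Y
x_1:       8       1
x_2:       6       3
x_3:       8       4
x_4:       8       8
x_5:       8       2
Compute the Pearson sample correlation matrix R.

Step 1 — column means:
  mean(X) = (8 + 6 + 8 + 8 + 8) / 5 = 38/5 = 7.6
  mean(Y) = (1 + 3 + 4 + 8 + 2) / 5 = 18/5 = 3.6

Step 2 — sample variances and covariances s[i,j] = (1/(n-1)) · Σ_k (x_{k,i} - mean_i) · (x_{k,j} - mean_j), with n-1 = 4:
  s[X,X] = ((0.4)·(0.4) + (-1.6)·(-1.6) + (0.4)·(0.4) + (0.4)·(0.4) + (0.4)·(0.4)) / 4 = 3.2/4 = 0.8
  s[X,Y] = ((0.4)·(-2.6) + (-1.6)·(-0.6) + (0.4)·(0.4) + (0.4)·(4.4) + (0.4)·(-1.6)) / 4 = 1.2/4 = 0.3
  s[Y,Y] = ((-2.6)·(-2.6) + (-0.6)·(-0.6) + (0.4)·(0.4) + (4.4)·(4.4) + (-1.6)·(-1.6)) / 4 = 29.2/4 = 7.3
  Sample standard deviations s_i = √(s[i,i]):
  s(X) = √(0.8) = 0.8944
  s(Y) = √(7.3) = 2.7019

Step 3 — r_{ij} = s_{ij} / (s_i · s_j):
  r[X,X] = 1 (diagonal).
  r[X,Y] = 0.3 / (0.8944 · 2.7019) = 0.3 / 2.4166 = 0.1241
  r[Y,Y] = 1 (diagonal).

R is symmetric with unit diagonal. Assembling:

R = [[1, 0.1241],
 [0.1241, 1]]


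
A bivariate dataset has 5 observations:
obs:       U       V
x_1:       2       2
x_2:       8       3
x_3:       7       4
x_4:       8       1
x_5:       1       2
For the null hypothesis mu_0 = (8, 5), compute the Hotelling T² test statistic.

Step 1 — sample mean vector:
  mean(U) = (2 + 8 + 7 + 8 + 1) / 5 = 26/5 = 5.2
  mean(V) = (2 + 3 + 4 + 1 + 2) / 5 = 12/5 = 2.4
  x̄ = (5.2, 2.4),  deviation x̄ - mu_0 = (5.2, 2.4) - (8, 5) = (-2.8, -2.6).

Step 2 — sample covariance matrix, S[i,j] = (1/(n-1)) · Σ_k (x_{k,i} - mean_i) · (x_{k,j} - mean_j), divisor n-1 = 4:
  S[U,U] = ((-3.2)·(-3.2) + (2.8)·(2.8) + (1.8)·(1.8) + (2.8)·(2.8) + (-4.2)·(-4.2)) / 4 = 46.8/4 = 11.7
  S[U,V] = ((-3.2)·(-0.4) + (2.8)·(0.6) + (1.8)·(1.6) + (2.8)·(-1.4) + (-4.2)·(-0.4)) / 4 = 3.6/4 = 0.9
  S[V,V] = ((-0.4)·(-0.4) + (0.6)·(0.6) + (1.6)·(1.6) + (-1.4)·(-1.4) + (-0.4)·(-0.4)) / 4 = 5.2/4 = 1.3
  S = [[11.7, 0.9],
 [0.9, 1.3]].

Step 3 — invert S. det(S) = 11.7·1.3 - (0.9)² = 14.4.
  S^{-1} = (1/det) · [[d, -b], [-b, a]] = [[0.0903, -0.0625],
 [-0.0625, 0.8125]].

Step 4 — quadratic form (x̄ - mu_0)^T · S^{-1} · (x̄ - mu_0):
  S^{-1} · (x̄ - mu_0) = (-0.0903, -1.9375),
  (x̄ - mu_0)^T · [...] = (-2.8)·(-0.0903) + (-2.6)·(-1.9375) = 5.2903.

Step 5 — scale by n: T² = 5 · 5.2903 = 26.4514.

T² ≈ 26.4514


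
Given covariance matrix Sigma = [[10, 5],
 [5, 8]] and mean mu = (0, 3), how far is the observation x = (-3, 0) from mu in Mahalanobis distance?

Step 1 — centre the observation: (x - mu) = (-3, -3).

Step 2 — invert Sigma. det(Sigma) = 10·8 - (5)² = 55.
  Sigma^{-1} = (1/det) · [[d, -b], [-b, a]] = [[0.1455, -0.0909],
 [-0.0909, 0.1818]].

Step 3 — form the quadratic (x - mu)^T · Sigma^{-1} · (x - mu):
  Sigma^{-1} · (x - mu) = (-0.1636, -0.2727).
  (x - mu)^T · [Sigma^{-1} · (x - mu)] = (-3)·(-0.1636) + (-3)·(-0.2727) = 1.3091.

Step 4 — take square root: d = √(1.3091) ≈ 1.1442.

d(x, mu) = √(1.3091) ≈ 1.1442


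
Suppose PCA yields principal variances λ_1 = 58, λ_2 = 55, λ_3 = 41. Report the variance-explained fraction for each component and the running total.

Step 1 — total variance = trace(Sigma) = Σ λ_i = 58 + 55 + 41 = 154.

Step 2 — fraction explained by component i = λ_i / Σ λ:
  PC1: 58/154 = 0.3766
  PC2: 55/154 = 0.3571
  PC3: 41/154 = 0.2662

Step 3 — cumulative fraction after k components = (λ_1 + ... + λ_k) / Σ λ:
  k = 1: 58/154 = 0.3766
  k = 2: (58 + 55)/154 = 113/154 = 0.7338
  k = 3: (58 + 55 + 41)/154 = 154/154 = 1

Summary (fraction, with percent):

explained: PC1 0.3766 (37.66%), PC2 0.3571 (35.71%), PC3 0.2662 (26.62%);  cumulative: 0.3766, 0.7338, 1


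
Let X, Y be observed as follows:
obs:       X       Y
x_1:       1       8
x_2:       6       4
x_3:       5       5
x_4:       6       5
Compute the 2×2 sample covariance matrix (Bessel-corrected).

Step 1 — column means:
  mean(X) = (1 + 6 + 5 + 6) / 4 = 18/4 = 4.5
  mean(Y) = (8 + 4 + 5 + 5) / 4 = 22/4 = 5.5

Step 2 — sample covariance S[i,j] = (1/(n-1)) · Σ_k (x_{k,i} - mean_i) · (x_{k,j} - mean_j), with n-1 = 3.
  S[X,X] = ((-3.5)·(-3.5) + (1.5)·(1.5) + (0.5)·(0.5) + (1.5)·(1.5)) / 3 = 17/3 = 5.6667
  S[X,Y] = ((-3.5)·(2.5) + (1.5)·(-1.5) + (0.5)·(-0.5) + (1.5)·(-0.5)) / 3 = -12/3 = -4
  S[Y,Y] = ((2.5)·(2.5) + (-1.5)·(-1.5) + (-0.5)·(-0.5) + (-0.5)·(-0.5)) / 3 = 9/3 = 3

S is symmetric (S[j,i] = S[i,j]). Assembling:

S = [[5.6667, -4],
 [-4, 3]]


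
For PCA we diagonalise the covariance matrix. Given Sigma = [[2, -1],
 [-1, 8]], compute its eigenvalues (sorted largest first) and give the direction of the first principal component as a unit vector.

Step 1 — characteristic polynomial of 2×2 Sigma:
  det(Sigma - λI) = λ² - trace · λ + det = 0.
  trace = 2 + 8 = 10, det = 2·8 - (-1)² = 15.
Step 2 — discriminant:
  Δ = trace² - 4·det = 100 - 60 = 40.
Step 3 — eigenvalues:
  λ = (trace ± √Δ)/2 = (10 ± 6.3246)/2,
  λ_1 = 8.1623,  λ_2 = 1.8377.

Step 4 — unit eigenvector for λ_1: solve (Sigma - λ_1 I)v = 0. First row:
  (2 - 8.1623)·v_x + (-1)·v_y = 0, i.e. (-6.1623)·v_x + (-1)·v_y = 0,
  so v ∝ (b, λ_1 - a) = (-1, 6.1623); multiply by -1 so the first entry is positive: u = (1, -6.1623).
  ||u|| = √((1)² + (-6.1623)²) = √(38.9737) ≈ 6.2429,
  v_1 = u/||u|| ≈ (0.1602, -0.9871) (||v_1|| = 1).

λ_1 = 8.1623,  λ_2 = 1.8377;  v_1 ≈ (0.1602, -0.9871)


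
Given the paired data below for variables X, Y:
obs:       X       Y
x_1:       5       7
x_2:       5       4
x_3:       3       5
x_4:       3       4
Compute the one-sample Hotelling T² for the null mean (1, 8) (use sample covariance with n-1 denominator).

Step 1 — sample mean vector:
  mean(X) = (5 + 5 + 3 + 3) / 4 = 16/4 = 4
  mean(Y) = (7 + 4 + 5 + 4) / 4 = 20/4 = 5
  x̄ = (4, 5),  deviation x̄ - mu_0 = (4, 5) - (1, 8) = (3, -3).

Step 2 — sample covariance matrix, S[i,j] = (1/(n-1)) · Σ_k (x_{k,i} - mean_i) · (x_{k,j} - mean_j), divisor n-1 = 3:
  S[X,X] = ((1)·(1) + (1)·(1) + (-1)·(-1) + (-1)·(-1)) / 3 = 4/3 = 1.3333
  S[X,Y] = ((1)·(2) + (1)·(-1) + (-1)·(0) + (-1)·(-1)) / 3 = 2/3 = 0.6667
  S[Y,Y] = ((2)·(2) + (-1)·(-1) + (0)·(0) + (-1)·(-1)) / 3 = 6/3 = 2
  S = [[1.3333, 0.6667],
 [0.6667, 2]].

Step 3 — invert S. det(S) = 1.3333·2 - (0.6667)² = 2.2222.
  S^{-1} = (1/det) · [[d, -b], [-b, a]] = [[0.9, -0.3],
 [-0.3, 0.6]].

Step 4 — quadratic form (x̄ - mu_0)^T · S^{-1} · (x̄ - mu_0):
  S^{-1} · (x̄ - mu_0) = (3.6, -2.7),
  (x̄ - mu_0)^T · [...] = (3)·(3.6) + (-3)·(-2.7) = 18.9.

Step 5 — scale by n: T² = 4 · 18.9 = 75.6.

T² ≈ 75.6


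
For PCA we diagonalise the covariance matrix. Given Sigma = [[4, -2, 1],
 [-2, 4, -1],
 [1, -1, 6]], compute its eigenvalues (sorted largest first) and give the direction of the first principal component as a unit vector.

Step 1 — characteristic polynomial p(λ) = det(λI - Sigma) = λ³ - tr·λ² + c_1·λ - det, where tr = trace, c_1 = sum of the principal 2×2 minors, det = det(Sigma):
  tr = 4 + 4 + 6 = 14,
  c_1 = (4·4 - (-2)²) + (4·6 - (1)²) + (4·6 - (-1)²) = 12 + 23 + 23 = 58,
  det = 4·(4·6 - (-1)²) - (-2)·((-2)·6 - (-1)·(1)) + (1)·((-2)·(-1) - 4·(1)) = 4·(23) - (-2)·(-11) + (1)·(-2) = 68.
  So p(λ) = λ³ - 14λ² + 58λ - 68.
Step 2 — look for an integer root (rational root theorem: any rational root is an integer divisor of 68). Testing λ = 2:
  p(2) = 8 - 56 + 116 - 68 = 0  ✓
  Dividing out (λ - 2): p(λ) = (λ - 2)(λ² - 12λ + 34).
Step 3 — remaining eigenvalues from the quadratic λ² - 12λ + 34 = 0:
  Δ = 12² - 4·34 = 144 - 136 = 8,  λ = (12 ± √8)/2 = (12 ± 2.8284)/2 ≈ 7.4142 or 4.5858.
  Sorted: λ_1 = 7.4142,  λ_2 = 4.5858,  λ_3 = 2  (check: sum = 14 = tr ✓).

Step 4 — unit eigenvector for λ_1 ≈ 7.4142: v spans the null space of (Sigma - λ_1 I), whose rows are
  r_1 = (-3.4142, -2, 1),  r_2 = (-2, -3.4142, -1),  r_3 = (1, -1, -1.4142).
  v is orthogonal to every row, so take v ∝ r_1 × r_2 = ((-2)·(-1) - (1)·(-3.4142), (1)·(-2) - (-3.4142)·(-1), (-3.4142)·(-3.4142) - (-2)·(-2)) ≈ (5.4142, -5.4142, 7.6569).
  Let u = (5.4142, -5.4142, 7.6569).
  ||u|| = √((5.4142)² + (-5.4142)² + (7.6569)²) = √(117.2548) ≈ 10.8284,  v_1 = u/||u|| ≈ (0.5, -0.5, 0.7071) (||v_1|| = 1).

λ_1 = 7.4142,  λ_2 = 4.5858,  λ_3 = 2;  v_1 ≈ (0.5, -0.5, 0.7071)


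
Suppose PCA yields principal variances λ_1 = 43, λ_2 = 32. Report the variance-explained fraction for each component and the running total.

Step 1 — total variance = trace(Sigma) = Σ λ_i = 43 + 32 = 75.

Step 2 — fraction explained by component i = λ_i / Σ λ:
  PC1: 43/75 = 0.5733
  PC2: 32/75 = 0.4267

Step 3 — cumulative fraction after k components = (λ_1 + ... + λ_k) / Σ λ:
  k = 1: 43/75 = 0.5733
  k = 2: (43 + 32)/75 = 75/75 = 1

Summary (fraction, with percent):

explained: PC1 0.5733 (57.33%), PC2 0.4267 (42.67%);  cumulative: 0.5733, 1


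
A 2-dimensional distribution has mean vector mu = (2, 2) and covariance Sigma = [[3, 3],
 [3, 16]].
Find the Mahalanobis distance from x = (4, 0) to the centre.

Step 1 — centre the observation: (x - mu) = (2, -2).

Step 2 — invert Sigma. det(Sigma) = 3·16 - (3)² = 39.
  Sigma^{-1} = (1/det) · [[d, -b], [-b, a]] = [[0.4103, -0.0769],
 [-0.0769, 0.0769]].

Step 3 — form the quadratic (x - mu)^T · Sigma^{-1} · (x - mu):
  Sigma^{-1} · (x - mu) = (0.9744, -0.3077).
  (x - mu)^T · [Sigma^{-1} · (x - mu)] = (2)·(0.9744) + (-2)·(-0.3077) = 2.5641.

Step 4 — take square root: d = √(2.5641) ≈ 1.6013.

d(x, mu) = √(2.5641) ≈ 1.6013


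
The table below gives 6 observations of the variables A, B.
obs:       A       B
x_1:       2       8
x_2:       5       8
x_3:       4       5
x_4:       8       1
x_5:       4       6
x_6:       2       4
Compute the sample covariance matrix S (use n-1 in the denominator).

Step 1 — column means:
  mean(A) = (2 + 5 + 4 + 8 + 4 + 2) / 6 = 25/6 = 4.1667
  mean(B) = (8 + 8 + 5 + 1 + 6 + 4) / 6 = 32/6 = 5.3333

Step 2 — sample covariance S[i,j] = (1/(n-1)) · Σ_k (x_{k,i} - mean_i) · (x_{k,j} - mean_j), with n-1 = 5.
  S[A,A] = ((-2.1667)·(-2.1667) + (0.8333)·(0.8333) + (-0.1667)·(-0.1667) + (3.8333)·(3.8333) + (-0.1667)·(-0.1667) + (-2.1667)·(-2.1667)) / 5 = 24.8333/5 = 4.9667
  S[A,B] = ((-2.1667)·(2.6667) + (0.8333)·(2.6667) + (-0.1667)·(-0.3333) + (3.8333)·(-4.3333) + (-0.1667)·(0.6667) + (-2.1667)·(-1.3333)) / 5 = -17.3333/5 = -3.4667
  S[B,B] = ((2.6667)·(2.6667) + (2.6667)·(2.6667) + (-0.3333)·(-0.3333) + (-4.3333)·(-4.3333) + (0.6667)·(0.6667) + (-1.3333)·(-1.3333)) / 5 = 35.3333/5 = 7.0667

S is symmetric (S[j,i] = S[i,j]). Assembling:

S = [[4.9667, -3.4667],
 [-3.4667, 7.0667]]


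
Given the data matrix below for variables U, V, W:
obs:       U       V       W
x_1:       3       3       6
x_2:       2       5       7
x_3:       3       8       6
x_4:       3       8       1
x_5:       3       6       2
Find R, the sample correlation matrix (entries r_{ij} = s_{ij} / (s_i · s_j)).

Step 1 — column means:
  mean(U) = (3 + 2 + 3 + 3 + 3) / 5 = 14/5 = 2.8
  mean(V) = (3 + 5 + 8 + 8 + 6) / 5 = 30/5 = 6
  mean(W) = (6 + 7 + 6 + 1 + 2) / 5 = 22/5 = 4.4

Step 2 — sample variances and covariances s[i,j] = (1/(n-1)) · Σ_k (x_{k,i} - mean_i) · (x_{k,j} - mean_j), with n-1 = 4:
  s[U,U] = ((0.2)·(0.2) + (-0.8)·(-0.8) + (0.2)·(0.2) + (0.2)·(0.2) + (0.2)·(0.2)) / 4 = 0.8/4 = 0.2
  s[U,V] = ((0.2)·(-3) + (-0.8)·(-1) + (0.2)·(2) + (0.2)·(2) + (0.2)·(0)) / 4 = 1/4 = 0.25
  s[U,W] = ((0.2)·(1.6) + (-0.8)·(2.6) + (0.2)·(1.6) + (0.2)·(-3.4) + (0.2)·(-2.4)) / 4 = -2.6/4 = -0.65
  s[V,V] = ((-3)·(-3) + (-1)·(-1) + (2)·(2) + (2)·(2) + (0)·(0)) / 4 = 18/4 = 4.5
  s[V,W] = ((-3)·(1.6) + (-1)·(2.6) + (2)·(1.6) + (2)·(-3.4) + (0)·(-2.4)) / 4 = -11/4 = -2.75
  s[W,W] = ((1.6)·(1.6) + (2.6)·(2.6) + (1.6)·(1.6) + (-3.4)·(-3.4) + (-2.4)·(-2.4)) / 4 = 29.2/4 = 7.3
  Sample standard deviations s_i = √(s[i,i]):
  s(U) = √(0.2) = 0.4472
  s(V) = √(4.5) = 2.1213
  s(W) = √(7.3) = 2.7019

Step 3 — r_{ij} = s_{ij} / (s_i · s_j):
  r[U,U] = 1 (diagonal).
  r[U,V] = 0.25 / (0.4472 · 2.1213) = 0.25 / 0.9487 = 0.2635
  r[U,W] = -0.65 / (0.4472 · 2.7019) = -0.65 / 1.2083 = -0.5379
  r[V,V] = 1 (diagonal).
  r[V,W] = -2.75 / (2.1213 · 2.7019) = -2.75 / 5.7315 = -0.4798
  r[W,W] = 1 (diagonal).

R is symmetric with unit diagonal. Assembling:

R = [[1, 0.2635, -0.5379],
 [0.2635, 1, -0.4798],
 [-0.5379, -0.4798, 1]]


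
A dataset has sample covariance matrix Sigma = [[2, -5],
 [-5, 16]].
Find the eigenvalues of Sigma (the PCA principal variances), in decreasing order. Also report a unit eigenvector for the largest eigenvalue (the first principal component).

Step 1 — characteristic polynomial of 2×2 Sigma:
  det(Sigma - λI) = λ² - trace · λ + det = 0.
  trace = 2 + 16 = 18, det = 2·16 - (-5)² = 7.
Step 2 — discriminant:
  Δ = trace² - 4·det = 324 - 28 = 296.
Step 3 — eigenvalues:
  λ = (trace ± √Δ)/2 = (18 ± 17.2047)/2,
  λ_1 = 17.6023,  λ_2 = 0.3977.

Step 4 — unit eigenvector for λ_1: solve (Sigma - λ_1 I)v = 0. First row:
  (2 - 17.6023)·v_x + (-5)·v_y = 0, i.e. (-15.6023)·v_x + (-5)·v_y = 0,
  so v ∝ (b, λ_1 - a) = (-5, 15.6023); multiply by -1 so the first entry is positive: u = (5, -15.6023).
  ||u|| = √((5)² + (-15.6023)²) = √(268.4326) ≈ 16.3839,
  v_1 = u/||u|| ≈ (0.3052, -0.9523) (||v_1|| = 1).

λ_1 = 17.6023,  λ_2 = 0.3977;  v_1 ≈ (0.3052, -0.9523)


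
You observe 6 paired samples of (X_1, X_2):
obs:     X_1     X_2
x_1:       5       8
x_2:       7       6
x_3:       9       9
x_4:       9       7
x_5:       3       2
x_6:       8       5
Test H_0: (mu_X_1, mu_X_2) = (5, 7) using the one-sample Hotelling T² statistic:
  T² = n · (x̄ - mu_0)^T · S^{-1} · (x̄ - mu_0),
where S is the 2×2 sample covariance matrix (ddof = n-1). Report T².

Step 1 — sample mean vector:
  mean(X_1) = (5 + 7 + 9 + 9 + 3 + 8) / 6 = 41/6 = 6.8333
  mean(X_2) = (8 + 6 + 9 + 7 + 2 + 5) / 6 = 37/6 = 6.1667
  x̄ = (6.8333, 6.1667),  deviation x̄ - mu_0 = (6.8333, 6.1667) - (5, 7) = (1.8333, -0.8333).

Step 2 — sample covariance matrix, S[i,j] = (1/(n-1)) · Σ_k (x_{k,i} - mean_i) · (x_{k,j} - mean_j), divisor n-1 = 5:
  S[X_1,X_1] = ((-1.8333)·(-1.8333) + (0.1667)·(0.1667) + (2.1667)·(2.1667) + (2.1667)·(2.1667) + (-3.8333)·(-3.8333) + (1.1667)·(1.1667)) / 5 = 28.8333/5 = 5.7667
  S[X_1,X_2] = ((-1.8333)·(1.8333) + (0.1667)·(-0.1667) + (2.1667)·(2.8333) + (2.1667)·(0.8333) + (-3.8333)·(-4.1667) + (1.1667)·(-1.1667)) / 5 = 19.1667/5 = 3.8333
  S[X_2,X_2] = ((1.8333)·(1.8333) + (-0.1667)·(-0.1667) + (2.8333)·(2.8333) + (0.8333)·(0.8333) + (-4.1667)·(-4.1667) + (-1.1667)·(-1.1667)) / 5 = 30.8333/5 = 6.1667
  S = [[5.7667, 3.8333],
 [3.8333, 6.1667]].

Step 3 — invert S. det(S) = 5.7667·6.1667 - (3.8333)² = 20.8667.
  S^{-1} = (1/det) · [[d, -b], [-b, a]] = [[0.2955, -0.1837],
 [-0.1837, 0.2764]].

Step 4 — quadratic form (x̄ - mu_0)^T · S^{-1} · (x̄ - mu_0):
  S^{-1} · (x̄ - mu_0) = (0.6949, -0.5671),
  (x̄ - mu_0)^T · [...] = (1.8333)·(0.6949) + (-0.8333)·(-0.5671) = 1.7465.

Step 5 — scale by n: T² = 6 · 1.7465 = 10.4792.

T² ≈ 10.4792


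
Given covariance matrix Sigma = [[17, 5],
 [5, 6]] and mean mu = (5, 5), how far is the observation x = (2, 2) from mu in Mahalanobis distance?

Step 1 — centre the observation: (x - mu) = (-3, -3).

Step 2 — invert Sigma. det(Sigma) = 17·6 - (5)² = 77.
  Sigma^{-1} = (1/det) · [[d, -b], [-b, a]] = [[0.0779, -0.0649],
 [-0.0649, 0.2208]].

Step 3 — form the quadratic (x - mu)^T · Sigma^{-1} · (x - mu):
  Sigma^{-1} · (x - mu) = (-0.039, -0.4675).
  (x - mu)^T · [Sigma^{-1} · (x - mu)] = (-3)·(-0.039) + (-3)·(-0.4675) = 1.5195.

Step 4 — take square root: d = √(1.5195) ≈ 1.2327.

d(x, mu) = √(1.5195) ≈ 1.2327
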